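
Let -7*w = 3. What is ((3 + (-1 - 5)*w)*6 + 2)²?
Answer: 61504/49 ≈ 1255.2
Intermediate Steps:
w = -3/7 (w = -⅐*3 = -3/7 ≈ -0.42857)
((3 + (-1 - 5)*w)*6 + 2)² = ((3 + (-1 - 5)*(-3/7))*6 + 2)² = ((3 - 6*(-3/7))*6 + 2)² = ((3 + 18/7)*6 + 2)² = ((39/7)*6 + 2)² = (234/7 + 2)² = (248/7)² = 61504/49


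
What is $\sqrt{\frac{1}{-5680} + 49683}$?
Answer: $\frac{\sqrt{100180800845}}{1420} \approx 222.9$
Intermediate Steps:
$\sqrt{\frac{1}{-5680} + 49683} = \sqrt{- \frac{1}{5680} + 49683} = \sqrt{\frac{282199439}{5680}} = \frac{\sqrt{100180800845}}{1420}$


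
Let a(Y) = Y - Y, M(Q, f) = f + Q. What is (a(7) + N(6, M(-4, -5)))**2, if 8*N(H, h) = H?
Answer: 9/16 ≈ 0.56250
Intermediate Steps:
M(Q, f) = Q + f
a(Y) = 0
N(H, h) = H/8
(a(7) + N(6, M(-4, -5)))**2 = (0 + (1/8)*6)**2 = (0 + 3/4)**2 = (3/4)**2 = 9/16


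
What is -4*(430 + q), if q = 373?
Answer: -3212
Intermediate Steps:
-4*(430 + q) = -4*(430 + 373) = -4*803 = -3212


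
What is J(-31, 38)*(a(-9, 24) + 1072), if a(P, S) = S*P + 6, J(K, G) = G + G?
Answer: 65512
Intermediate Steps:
J(K, G) = 2*G
a(P, S) = 6 + P*S (a(P, S) = P*S + 6 = 6 + P*S)
J(-31, 38)*(a(-9, 24) + 1072) = (2*38)*((6 - 9*24) + 1072) = 76*((6 - 216) + 1072) = 76*(-210 + 1072) = 76*862 = 65512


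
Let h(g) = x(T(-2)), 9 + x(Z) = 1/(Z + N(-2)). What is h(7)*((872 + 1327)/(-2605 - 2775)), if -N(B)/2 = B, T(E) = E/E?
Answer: 24189/6725 ≈ 3.5969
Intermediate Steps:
T(E) = 1
N(B) = -2*B
x(Z) = -9 + 1/(4 + Z) (x(Z) = -9 + 1/(Z - 2*(-2)) = -9 + 1/(Z + 4) = -9 + 1/(4 + Z))
h(g) = -44/5 (h(g) = (-35 - 9*1)/(4 + 1) = (-35 - 9)/5 = (⅕)*(-44) = -44/5)
h(7)*((872 + 1327)/(-2605 - 2775)) = -44*(872 + 1327)/(5*(-2605 - 2775)) = -96756/(5*(-5380)) = -96756*(-1)/(5*5380) = -44/5*(-2199/5380) = 24189/6725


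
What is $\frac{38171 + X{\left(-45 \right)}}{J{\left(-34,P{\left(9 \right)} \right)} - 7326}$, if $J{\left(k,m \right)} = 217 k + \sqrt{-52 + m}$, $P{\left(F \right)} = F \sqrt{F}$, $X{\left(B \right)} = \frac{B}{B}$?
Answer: $- \frac{561281088}{216207641} - \frac{190860 i}{216207641} \approx -2.596 - 0.00088276 i$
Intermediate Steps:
$X{\left(B \right)} = 1$
$P{\left(F \right)} = F^{\frac{3}{2}}$
$J{\left(k,m \right)} = \sqrt{-52 + m} + 217 k$
$\frac{38171 + X{\left(-45 \right)}}{J{\left(-34,P{\left(9 \right)} \right)} - 7326} = \frac{38171 + 1}{\left(\sqrt{-52 + 9^{\frac{3}{2}}} + 217 \left(-34\right)\right) - 7326} = \frac{38172}{\left(\sqrt{-52 + 27} - 7378\right) - 7326} = \frac{38172}{\left(\sqrt{-25} - 7378\right) - 7326} = \frac{38172}{\left(5 i - 7378\right) - 7326} = \frac{38172}{\left(-7378 + 5 i\right) - 7326} = \frac{38172}{-14704 + 5 i} = 38172 \frac{-14704 - 5 i}{216207641} = \frac{38172 \left(-14704 - 5 i\right)}{216207641}$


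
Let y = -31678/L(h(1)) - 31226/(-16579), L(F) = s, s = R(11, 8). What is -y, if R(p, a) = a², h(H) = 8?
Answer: 261595549/530528 ≈ 493.09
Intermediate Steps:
s = 64 (s = 8² = 64)
L(F) = 64
y = -261595549/530528 (y = -31678/64 - 31226/(-16579) = -31678*1/64 - 31226*(-1/16579) = -15839/32 + 31226/16579 = -261595549/530528 ≈ -493.09)
-y = -1*(-261595549/530528) = 261595549/530528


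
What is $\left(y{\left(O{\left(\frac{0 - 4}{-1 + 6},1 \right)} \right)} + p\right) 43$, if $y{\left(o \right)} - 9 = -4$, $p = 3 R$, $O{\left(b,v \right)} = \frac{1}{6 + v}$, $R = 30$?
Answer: $4085$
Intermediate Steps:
$p = 90$ ($p = 3 \cdot 30 = 90$)
$y{\left(o \right)} = 5$ ($y{\left(o \right)} = 9 - 4 = 5$)
$\left(y{\left(O{\left(\frac{0 - 4}{-1 + 6},1 \right)} \right)} + p\right) 43 = \left(5 + 90\right) 43 = 95 \cdot 43 = 4085$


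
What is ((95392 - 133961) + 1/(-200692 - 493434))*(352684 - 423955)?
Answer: 1908049087428345/694126 ≈ 2.7489e+9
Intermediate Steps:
((95392 - 133961) + 1/(-200692 - 493434))*(352684 - 423955) = (-38569 + 1/(-694126))*(-71271) = (-38569 - 1/694126)*(-71271) = -26771745695/694126*(-71271) = 1908049087428345/694126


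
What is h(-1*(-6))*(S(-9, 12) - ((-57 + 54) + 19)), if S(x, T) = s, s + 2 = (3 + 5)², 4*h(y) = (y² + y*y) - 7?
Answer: 1495/2 ≈ 747.50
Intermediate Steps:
h(y) = -7/4 + y²/2 (h(y) = ((y² + y*y) - 7)/4 = ((y² + y²) - 7)/4 = (2*y² - 7)/4 = (-7 + 2*y²)/4 = -7/4 + y²/2)
s = 62 (s = -2 + (3 + 5)² = -2 + 8² = -2 + 64 = 62)
S(x, T) = 62
h(-1*(-6))*(S(-9, 12) - ((-57 + 54) + 19)) = (-7/4 + (-1*(-6))²/2)*(62 - ((-57 + 54) + 19)) = (-7/4 + (½)*6²)*(62 - (-3 + 19)) = (-7/4 + (½)*36)*(62 - 1*16) = (-7/4 + 18)*(62 - 16) = (65/4)*46 = 1495/2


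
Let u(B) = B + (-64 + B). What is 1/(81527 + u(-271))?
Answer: 1/80921 ≈ 1.2358e-5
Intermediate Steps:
u(B) = -64 + 2*B
1/(81527 + u(-271)) = 1/(81527 + (-64 + 2*(-271))) = 1/(81527 + (-64 - 542)) = 1/(81527 - 606) = 1/80921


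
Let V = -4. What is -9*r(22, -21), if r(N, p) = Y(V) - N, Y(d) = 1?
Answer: 189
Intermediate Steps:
r(N, p) = 1 - N
-9*r(22, -21) = -9*(1 - 1*22) = -9*(1 - 22) = -9*(-21) = 189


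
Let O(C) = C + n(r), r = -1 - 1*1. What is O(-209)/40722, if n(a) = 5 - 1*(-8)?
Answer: -98/20361 ≈ -0.0048131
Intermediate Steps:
r = -2 (r = -1 - 1 = -2)
n(a) = 13 (n(a) = 5 + 8 = 13)
O(C) = 13 + C (O(C) = C + 13 = 13 + C)
O(-209)/40722 = (13 - 209)/40722 = -196*1/40722 = -98/20361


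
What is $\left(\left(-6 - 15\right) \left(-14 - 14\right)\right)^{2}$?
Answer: $345744$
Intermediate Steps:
$\left(\left(-6 - 15\right) \left(-14 - 14\right)\right)^{2} = \left(\left(-21\right) \left(-28\right)\right)^{2} = 588^{2} = 345744$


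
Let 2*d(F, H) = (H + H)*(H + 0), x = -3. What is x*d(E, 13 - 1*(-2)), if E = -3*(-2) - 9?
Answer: -675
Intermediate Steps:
E = -3 (E = 6 - 9 = -3)
d(F, H) = H**2 (d(F, H) = ((H + H)*(H + 0))/2 = ((2*H)*H)/2 = (2*H**2)/2 = H**2)
x*d(E, 13 - 1*(-2)) = -3*(13 - 1*(-2))**2 = -3*(13 + 2)**2 = -3*15**2 = -3*225 = -675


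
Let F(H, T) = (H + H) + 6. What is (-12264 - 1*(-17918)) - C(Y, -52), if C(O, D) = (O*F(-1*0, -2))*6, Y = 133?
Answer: 866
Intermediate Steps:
F(H, T) = 6 + 2*H (F(H, T) = 2*H + 6 = 6 + 2*H)
C(O, D) = 36*O (C(O, D) = (O*(6 + 2*(-1*0)))*6 = (O*(6 + 2*0))*6 = (O*(6 + 0))*6 = (O*6)*6 = (6*O)*6 = 36*O)
(-12264 - 1*(-17918)) - C(Y, -52) = (-12264 - 1*(-17918)) - 36*133 = (-12264 + 17918) - 1*4788 = 5654 - 4788 = 866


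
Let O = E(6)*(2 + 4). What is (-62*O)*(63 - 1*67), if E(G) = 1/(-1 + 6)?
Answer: 1488/5 ≈ 297.60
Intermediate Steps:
E(G) = ⅕ (E(G) = 1/5 = ⅕)
O = 6/5 (O = (2 + 4)/5 = (⅕)*6 = 6/5 ≈ 1.2000)
(-62*O)*(63 - 1*67) = (-62*6/5)*(63 - 1*67) = -372*(63 - 67)/5 = -372/5*(-4) = 1488/5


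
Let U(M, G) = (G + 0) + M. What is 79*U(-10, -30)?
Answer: -3160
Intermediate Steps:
U(M, G) = G + M
79*U(-10, -30) = 79*(-30 - 10) = 79*(-40) = -3160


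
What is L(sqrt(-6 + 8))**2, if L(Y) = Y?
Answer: 2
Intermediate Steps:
L(sqrt(-6 + 8))**2 = (sqrt(-6 + 8))**2 = (sqrt(2))**2 = 2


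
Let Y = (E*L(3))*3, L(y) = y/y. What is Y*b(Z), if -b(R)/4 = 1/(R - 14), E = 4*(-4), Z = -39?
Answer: -192/53 ≈ -3.6226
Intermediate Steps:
E = -16
b(R) = -4/(-14 + R) (b(R) = -4/(R - 14) = -4/(-14 + R))
L(y) = 1
Y = -48 (Y = -16*1*3 = -16*3 = -48)
Y*b(Z) = -(-192)/(-14 - 39) = -(-192)/(-53) = -(-192)*(-1)/53 = -48*4/53 = -192/53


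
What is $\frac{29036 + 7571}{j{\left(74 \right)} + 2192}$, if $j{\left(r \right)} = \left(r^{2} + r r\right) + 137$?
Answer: $\frac{36607}{13281} \approx 2.7563$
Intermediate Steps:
$j{\left(r \right)} = 137 + 2 r^{2}$ ($j{\left(r \right)} = \left(r^{2} + r^{2}\right) + 137 = 2 r^{2} + 137 = 137 + 2 r^{2}$)
$\frac{29036 + 7571}{j{\left(74 \right)} + 2192} = \frac{29036 + 7571}{\left(137 + 2 \cdot 74^{2}\right) + 2192} = \frac{36607}{\left(137 + 2 \cdot 5476\right) + 2192} = \frac{36607}{\left(137 + 10952\right) + 2192} = \frac{36607}{11089 + 2192} = \frac{36607}{13281}$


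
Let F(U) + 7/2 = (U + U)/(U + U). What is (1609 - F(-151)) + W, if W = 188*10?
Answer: 6983/2 ≈ 3491.5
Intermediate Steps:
F(U) = -5/2 (F(U) = -7/2 + (U + U)/(U + U) = -7/2 + (2*U)/((2*U)) = -7/2 + (2*U)*(1/(2*U)) = -7/2 + 1 = -5/2)
W = 1880
(1609 - F(-151)) + W = (1609 - 1*(-5/2)) + 1880 = (1609 + 5/2) + 1880 = 3223/2 + 1880 = 6983/2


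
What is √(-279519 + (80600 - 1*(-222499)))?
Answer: 6*√655 ≈ 153.56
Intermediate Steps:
√(-279519 + (80600 - 1*(-222499))) = √(-279519 + (80600 + 222499)) = √(-279519 + 303099) = √23580 = 6*√655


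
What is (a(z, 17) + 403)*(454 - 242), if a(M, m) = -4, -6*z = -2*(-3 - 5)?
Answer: 84588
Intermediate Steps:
z = -8/3 (z = -(-1)*(-3 - 5)/3 = -(-1)*(-8)/3 = -1/6*16 = -8/3 ≈ -2.6667)
(a(z, 17) + 403)*(454 - 242) = (-4 + 403)*(454 - 242) = 399*212 = 84588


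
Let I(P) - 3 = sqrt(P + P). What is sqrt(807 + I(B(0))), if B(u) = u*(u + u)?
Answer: 9*sqrt(10) ≈ 28.461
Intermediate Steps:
B(u) = 2*u**2 (B(u) = u*(2*u) = 2*u**2)
I(P) = 3 + sqrt(2)*sqrt(P) (I(P) = 3 + sqrt(P + P) = 3 + sqrt(2*P) = 3 + sqrt(2)*sqrt(P))
sqrt(807 + I(B(0))) = sqrt(807 + (3 + sqrt(2)*sqrt(2*0**2))) = sqrt(807 + (3 + sqrt(2)*sqrt(2*0))) = sqrt(807 + (3 + sqrt(2)*sqrt(0))) = sqrt(807 + (3 + sqrt(2)*0)) = sqrt(807 + (3 + 0)) = sqrt(807 + 3) = sqrt(810) = 9*sqrt(10)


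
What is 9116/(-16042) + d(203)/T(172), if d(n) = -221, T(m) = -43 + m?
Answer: -2360623/1034709 ≈ -2.2814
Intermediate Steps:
9116/(-16042) + d(203)/T(172) = 9116/(-16042) - 221/(-43 + 172) = 9116*(-1/16042) - 221/129 = -4558/8021 - 221*1/129 = -4558/8021 - 221/129 = -2360623/1034709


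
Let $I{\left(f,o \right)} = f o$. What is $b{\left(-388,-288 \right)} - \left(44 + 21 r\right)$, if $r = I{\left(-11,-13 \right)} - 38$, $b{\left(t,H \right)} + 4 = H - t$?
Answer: $-2153$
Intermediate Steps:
$b{\left(t,H \right)} = -4 + H - t$ ($b{\left(t,H \right)} = -4 + \left(H - t\right) = -4 + H - t$)
$r = 105$ ($r = \left(-11\right) \left(-13\right) - 38 = 143 - 38 = 105$)
$b{\left(-388,-288 \right)} - \left(44 + 21 r\right) = \left(-4 - 288 - -388\right) - 2249 = \left(-4 - 288 + 388\right) - 2249 = 96 - 2249 = -2153$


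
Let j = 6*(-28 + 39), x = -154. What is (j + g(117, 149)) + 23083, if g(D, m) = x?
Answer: 22995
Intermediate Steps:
g(D, m) = -154
j = 66 (j = 6*11 = 66)
(j + g(117, 149)) + 23083 = (66 - 154) + 23083 = -88 + 23083 = 22995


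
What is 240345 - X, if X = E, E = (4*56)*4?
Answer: 239449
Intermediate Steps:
E = 896 (E = 224*4 = 896)
X = 896
240345 - X = 240345 - 1*896 = 240345 - 896 = 239449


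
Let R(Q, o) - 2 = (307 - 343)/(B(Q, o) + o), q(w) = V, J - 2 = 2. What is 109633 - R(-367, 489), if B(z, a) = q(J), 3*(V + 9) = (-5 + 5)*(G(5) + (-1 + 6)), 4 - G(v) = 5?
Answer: 4385243/40 ≈ 1.0963e+5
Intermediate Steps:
G(v) = -1 (G(v) = 4 - 1*5 = 4 - 5 = -1)
J = 4 (J = 2 + 2 = 4)
V = -9 (V = -9 + ((-5 + 5)*(-1 + (-1 + 6)))/3 = -9 + (0*(-1 + 5))/3 = -9 + (0*4)/3 = -9 + (⅓)*0 = -9 + 0 = -9)
q(w) = -9
B(z, a) = -9
R(Q, o) = 2 - 36/(-9 + o) (R(Q, o) = 2 + (307 - 343)/(-9 + o) = 2 - 36/(-9 + o))
109633 - R(-367, 489) = 109633 - 2*(-27 + 489)/(-9 + 489) = 109633 - 2*462/480 = 109633 - 1*77/40 = 109633 - 77/40 = 4385243/40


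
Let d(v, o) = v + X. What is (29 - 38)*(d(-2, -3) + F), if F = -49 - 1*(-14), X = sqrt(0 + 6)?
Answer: 333 - 9*sqrt(6) ≈ 310.95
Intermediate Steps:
X = sqrt(6) ≈ 2.4495
F = -35 (F = -49 + 14 = -35)
d(v, o) = v + sqrt(6)
(29 - 38)*(d(-2, -3) + F) = (29 - 38)*((-2 + sqrt(6)) - 35) = -9*(-37 + sqrt(6)) = 333 - 9*sqrt(6)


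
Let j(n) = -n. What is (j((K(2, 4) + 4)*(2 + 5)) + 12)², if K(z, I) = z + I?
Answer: 3364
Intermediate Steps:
K(z, I) = I + z
(j((K(2, 4) + 4)*(2 + 5)) + 12)² = (-((4 + 2) + 4)*(2 + 5) + 12)² = (-(6 + 4)*7 + 12)² = (-10*7 + 12)² = (-1*70 + 12)² = (-70 + 12)² = (-58)² = 3364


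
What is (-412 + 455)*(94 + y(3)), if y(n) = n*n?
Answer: 4429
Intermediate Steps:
y(n) = n**2
(-412 + 455)*(94 + y(3)) = (-412 + 455)*(94 + 3**2) = 43*(94 + 9) = 43*103 = 4429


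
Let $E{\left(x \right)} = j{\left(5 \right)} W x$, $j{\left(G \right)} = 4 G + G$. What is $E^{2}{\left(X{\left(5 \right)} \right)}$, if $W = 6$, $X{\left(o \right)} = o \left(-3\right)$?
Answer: $5062500$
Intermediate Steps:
$X{\left(o \right)} = - 3 o$
$j{\left(G \right)} = 5 G$
$E{\left(x \right)} = 150 x$ ($E{\left(x \right)} = 5 \cdot 5 \cdot 6 x = 25 \cdot 6 x = 150 x$)
$E^{2}{\left(X{\left(5 \right)} \right)} = \left(150 \left(\left(-3\right) 5\right)\right)^{2} = \left(150 \left(-15\right)\right)^{2} = \left(-2250\right)^{2} = 5062500$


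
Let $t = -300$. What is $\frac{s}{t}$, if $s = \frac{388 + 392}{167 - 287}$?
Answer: $\frac{13}{600} \approx 0.021667$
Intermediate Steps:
$s = - \frac{13}{2}$ ($s = \frac{780}{-120} = 780 \left(- \frac{1}{120}\right) = - \frac{13}{2} \approx -6.5$)
$\frac{s}{t} = - \frac{13}{2 \left(-300\right)} = \left(- \frac{13}{2}\right) \left(- \frac{1}{300}\right) = \frac{13}{600}$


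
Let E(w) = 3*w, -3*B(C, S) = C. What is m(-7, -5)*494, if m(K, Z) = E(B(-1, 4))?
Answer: 494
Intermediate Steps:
B(C, S) = -C/3
m(K, Z) = 1 (m(K, Z) = 3*(-⅓*(-1)) = 3*(⅓) = 1)
m(-7, -5)*494 = 1*494 = 494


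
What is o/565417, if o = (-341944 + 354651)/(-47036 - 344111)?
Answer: -12707/221161163299 ≈ -5.7456e-8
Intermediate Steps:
o = -12707/391147 (o = 12707/(-391147) = 12707*(-1/391147) = -12707/391147 ≈ -0.032486)
o/565417 = -12707/391147/565417 = -12707/391147*1/565417 = -12707/221161163299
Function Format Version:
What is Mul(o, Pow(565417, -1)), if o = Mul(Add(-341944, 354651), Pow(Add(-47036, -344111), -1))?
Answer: Rational(-12707, 221161163299) ≈ -5.7456e-8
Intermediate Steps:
o = Rational(-12707, 391147) (o = Mul(12707, Pow(-391147, -1)) = Mul(12707, Rational(-1, 391147)) = Rational(-12707, 391147) ≈ -0.032486)
Mul(o, Pow(565417, -1)) = Mul(Rational(-12707, 391147), Pow(565417, -1)) = Mul(Rational(-12707, 391147), Rational(1, 565417)) = Rational(-12707, 221161163299)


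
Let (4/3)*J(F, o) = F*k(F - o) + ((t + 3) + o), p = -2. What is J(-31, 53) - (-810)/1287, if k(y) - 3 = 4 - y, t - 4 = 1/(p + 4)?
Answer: -2367789/1144 ≈ -2069.7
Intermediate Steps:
t = 9/2 (t = 4 + 1/(-2 + 4) = 4 + 1/2 = 9/2 ≈ 4.5000)
k(y) = 7 - y (k(y) = 3 + (4 - y) = 7 - y)
J(F, o) = 45/8 + 3*o/4 + 3*F*(7 + o - F)/4 (J(F, o) = 3*(F*(7 - (F - o)) + ((9/2 + 3) + o))/4 = 3*(F*(7 + (o - F)) + (15/2 + o))/4 = 3*(F*(7 + o - F) + (15/2 + o))/4 = 3*(15/2 + o + F*(7 + o - F))/4 = 45/8 + 3*o/4 + 3*F*(7 + o - F)/4)
J(-31, 53) - (-810)/1287 = (45/8 + (3/4)*53 + (3/4)*(-31)*(7 + 53 - 1*(-31))) - (-810)/1287 = (45/8 + 159/4 + (3/4)*(-31)*(7 + 53 + 31)) - (-810)/1287 = (45/8 + 159/4 + (3/4)*(-31)*91) - 1*(-90/143) = (45/8 + 159/4 - 8463/4) + 90/143 = -16563/8 + 90/143 = -2367789/1144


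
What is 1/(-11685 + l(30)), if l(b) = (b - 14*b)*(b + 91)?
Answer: -1/58875 ≈ -1.6985e-5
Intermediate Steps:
l(b) = -13*b*(91 + b) (l(b) = (-13*b)*(91 + b) = -13*b*(91 + b))
1/(-11685 + l(30)) = 1/(-11685 - 13*30*(91 + 30)) = 1/(-11685 - 13*30*121) = 1/(-11685 - 47190) = 1/(-58875) = -1/58875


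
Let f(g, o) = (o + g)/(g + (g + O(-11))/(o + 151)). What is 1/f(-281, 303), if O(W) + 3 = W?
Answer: -127869/9988 ≈ -12.802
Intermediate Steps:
O(W) = -3 + W
f(g, o) = (g + o)/(g + (-14 + g)/(151 + o)) (f(g, o) = (o + g)/(g + (g + (-3 - 11))/(o + 151)) = (g + o)/(g + (g - 14)/(151 + o)) = (g + o)/(g + (-14 + g)/(151 + o)))
1/f(-281, 303) = 1/((303**2 + 151*(-281) + 151*303 - 281*303)/(-14 + 152*(-281) - 281*303)) = 1/((91809 - 42431 + 45753 - 85143)/(-14 - 42712 - 85143)) = 1/(9988/(-127869)) = 1/(-1/127869*9988) = 1/(-9988/127869) = -127869/9988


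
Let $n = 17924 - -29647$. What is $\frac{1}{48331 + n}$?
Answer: $\frac{1}{95902} \approx 1.0427 \cdot 10^{-5}$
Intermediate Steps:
$n = 47571$ ($n = 17924 + 29647 = 47571$)
$\frac{1}{48331 + n} = \frac{1}{48331 + 47571} = \frac{1}{95902}$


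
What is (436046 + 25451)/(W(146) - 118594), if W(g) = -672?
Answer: -461497/119266 ≈ -3.8695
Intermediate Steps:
(436046 + 25451)/(W(146) - 118594) = (436046 + 25451)/(-672 - 118594) = 461497/(-119266) = 461497*(-1/119266) = -461497/119266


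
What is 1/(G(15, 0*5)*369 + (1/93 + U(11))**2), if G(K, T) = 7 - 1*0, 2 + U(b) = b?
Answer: 8649/23042611 ≈ 0.00037535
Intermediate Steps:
U(b) = -2 + b
G(K, T) = 7 (G(K, T) = 7 + 0 = 7)
1/(G(15, 0*5)*369 + (1/93 + U(11))**2) = 1/(7*369 + (1/93 + (-2 + 11))**2) = 1/(2583 + (1/93 + 9)**2) = 1/(2583 + (838/93)**2) = 1/(2583 + 702244/8649) = 1/(23042611/8649) = 8649/23042611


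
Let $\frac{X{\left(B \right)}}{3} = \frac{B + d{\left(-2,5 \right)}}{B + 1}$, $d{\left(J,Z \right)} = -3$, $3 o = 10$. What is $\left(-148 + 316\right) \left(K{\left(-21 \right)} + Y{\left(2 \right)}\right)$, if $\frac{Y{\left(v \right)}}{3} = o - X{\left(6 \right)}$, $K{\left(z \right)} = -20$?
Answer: $-2328$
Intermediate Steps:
$o = \frac{10}{3}$ ($o = \frac{1}{3} \cdot 10 = \frac{10}{3} \approx 3.3333$)
$X{\left(B \right)} = \frac{3 \left(-3 + B\right)}{1 + B}$ ($X{\left(B \right)} = 3 \frac{B - 3}{B + 1} = 3 \frac{-3 + B}{1 + B} = \frac{3 \left(-3 + B\right)}{1 + B}$)
$Y{\left(v \right)} = \frac{43}{7}$ ($Y{\left(v \right)} = 3 \left(\frac{10}{3} - \frac{3 \left(-3 + 6\right)}{1 + 6}\right) = 3 \left(\frac{10}{3} - 3 \cdot \frac{1}{7} \cdot 3\right) = 3 \left(\frac{10}{3} - \frac{9}{7}\right) = 3 \cdot \frac{43}{21} = \frac{43}{7}$)
$\left(-148 + 316\right) \left(K{\left(-21 \right)} + Y{\left(2 \right)}\right) = \left(-148 + 316\right) \left(-20 + \frac{43}{7}\right) = 168 \left(- \frac{97}{7}\right) = -2328$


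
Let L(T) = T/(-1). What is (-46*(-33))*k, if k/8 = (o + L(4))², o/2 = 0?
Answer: 194304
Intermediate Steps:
L(T) = -T (L(T) = T*(-1) = -T)
o = 0 (o = 2*0 = 0)
k = 128 (k = 8*(0 - 1*4)² = 8*(0 - 4)² = 8*(-4)² = 8*16 = 128)
(-46*(-33))*k = -46*(-33)*128 = 1518*128 = 194304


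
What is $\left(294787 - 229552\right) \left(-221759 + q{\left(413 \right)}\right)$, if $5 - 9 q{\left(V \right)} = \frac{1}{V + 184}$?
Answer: $- \frac{25909344134635}{1791} \approx -1.4466 \cdot 10^{10}$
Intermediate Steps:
$q{\left(V \right)} = \frac{5}{9} - \frac{1}{9 \left(184 + V\right)}$ ($q{\left(V \right)} = \frac{5}{9} - \frac{1}{9 \left(V + 184\right)} = \frac{5}{9} - \frac{1}{9 \left(184 + V\right)}$)
$\left(294787 - 229552\right) \left(-221759 + q{\left(413 \right)}\right) = \left(294787 - 229552\right) \left(-221759 + \frac{919 + 5 \cdot 413}{9 \left(184 + 413\right)}\right) = 65235 \left(-221759 + \frac{919 + 2065}{9 \cdot 597}\right) = 65235 \left(-221759 + \frac{1}{9} \cdot \frac{1}{597} \cdot 2984\right) = 65235 \left(-221759 + \frac{2984}{5373}\right) = 65235 \left(- \frac{1191508123}{5373}\right) = - \frac{25909344134635}{1791}$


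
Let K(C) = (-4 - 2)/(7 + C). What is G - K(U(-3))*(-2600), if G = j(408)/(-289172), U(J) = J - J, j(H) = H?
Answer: -1127771514/506051 ≈ -2228.6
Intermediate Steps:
U(J) = 0
G = -102/72293 (G = 408/(-289172) = 408*(-1/289172) = -102/72293 ≈ -0.0014109)
K(C) = -6/(7 + C)
G - K(U(-3))*(-2600) = -102/72293 - (-6/(7 + 0))*(-2600) = -102/72293 - (-6/7)*(-2600) = -102/72293 - (-6*1/7)*(-2600) = -102/72293 - (-6)*(-2600)/7 = -102/72293 - 1*15600/7 = -102/72293 - 15600/7 = -1127771514/506051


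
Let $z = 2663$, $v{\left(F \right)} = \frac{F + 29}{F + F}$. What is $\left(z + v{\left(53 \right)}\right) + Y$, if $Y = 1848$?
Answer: $\frac{239124}{53} \approx 4511.8$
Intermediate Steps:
$v{\left(F \right)} = \frac{29 + F}{2 F}$
$\left(z + v{\left(53 \right)}\right) + Y = \left(2663 + \frac{29 + 53}{2 \cdot 53}\right) + 1848 = \left(2663 + \frac{1}{2} \cdot \frac{1}{53} \cdot 82\right) + 1848 = \left(2663 + \frac{41}{53}\right) + 1848 = \frac{141180}{53} + 1848 = \frac{239124}{53}$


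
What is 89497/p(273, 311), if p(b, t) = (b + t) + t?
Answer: 89497/895 ≈ 99.997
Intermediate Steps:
p(b, t) = b + 2*t
89497/p(273, 311) = 89497/(273 + 2*311) = 89497/(273 + 622) = 89497/895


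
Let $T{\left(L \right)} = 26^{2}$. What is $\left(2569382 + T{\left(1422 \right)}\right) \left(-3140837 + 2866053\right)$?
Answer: $-706210817472$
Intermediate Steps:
$T{\left(L \right)} = 676$
$\left(2569382 + T{\left(1422 \right)}\right) \left(-3140837 + 2866053\right) = \left(2569382 + 676\right) \left(-3140837 + 2866053\right) = 2570058 \left(-274784\right) = -706210817472$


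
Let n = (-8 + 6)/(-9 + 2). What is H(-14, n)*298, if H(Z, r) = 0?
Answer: 0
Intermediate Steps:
n = 2/7 (n = -2/(-7) = -2*(-1/7) = 2/7 ≈ 0.28571)
H(-14, n)*298 = 0*298 = 0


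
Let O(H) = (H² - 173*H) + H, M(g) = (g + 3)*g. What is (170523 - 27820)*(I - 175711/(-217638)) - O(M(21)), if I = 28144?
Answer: 874073625701585/217638 ≈ 4.0162e+9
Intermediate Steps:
M(g) = g*(3 + g) (M(g) = (3 + g)*g = g*(3 + g))
O(H) = H² - 172*H
(170523 - 27820)*(I - 175711/(-217638)) - O(M(21)) = (170523 - 27820)*(28144 - 175711/(-217638)) - 21*(3 + 21)*(-172 + 21*(3 + 21)) = 142703*(28144 - 175711*(-1/217638)) - 21*24*(-172 + 21*24) = 142703*(28144 + 175711/217638) - 504*(-172 + 504) = 142703*(6125379583/217638) - 504*332 = 874110042632849/217638 - 1*167328 = 874110042632849/217638 - 167328 = 874073625701585/217638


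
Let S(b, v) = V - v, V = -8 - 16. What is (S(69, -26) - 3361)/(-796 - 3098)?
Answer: 3359/3894 ≈ 0.86261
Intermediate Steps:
V = -24
S(b, v) = -24 - v
(S(69, -26) - 3361)/(-796 - 3098) = ((-24 - 1*(-26)) - 3361)/(-796 - 3098) = ((-24 + 26) - 3361)/(-3894) = (2 - 3361)*(-1/3894) = -3359*(-1/3894) = 3359/3894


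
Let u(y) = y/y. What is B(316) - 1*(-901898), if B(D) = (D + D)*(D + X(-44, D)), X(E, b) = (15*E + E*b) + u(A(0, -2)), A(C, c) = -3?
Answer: -8102206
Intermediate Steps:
u(y) = 1
X(E, b) = 1 + 15*E + E*b (X(E, b) = (15*E + E*b) + 1 = 1 + 15*E + E*b)
B(D) = 2*D*(-659 - 43*D) (B(D) = (D + D)*(D + (1 + 15*(-44) - 44*D)) = (2*D)*(D + (1 - 660 - 44*D)) = (2*D)*(D + (-659 - 44*D)) = (2*D)*(-659 - 43*D) = 2*D*(-659 - 43*D))
B(316) - 1*(-901898) = -2*316*(659 + 43*316) - 1*(-901898) = -2*316*(659 + 13588) + 901898 = -2*316*14247 + 901898 = -9004104 + 901898 = -8102206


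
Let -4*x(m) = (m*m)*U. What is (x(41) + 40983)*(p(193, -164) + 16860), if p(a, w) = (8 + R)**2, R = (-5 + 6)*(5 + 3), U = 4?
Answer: 672693032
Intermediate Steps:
R = 8 (R = 1*8 = 8)
x(m) = -m**2 (x(m) = -m*m*4/4 = -m**2*4/4 = -m**2)
p(a, w) = 256 (p(a, w) = (8 + 8)**2 = 16**2 = 256)
(x(41) + 40983)*(p(193, -164) + 16860) = (-1*41**2 + 40983)*(256 + 16860) = (-1*1681 + 40983)*17116 = (-1681 + 40983)*17116 = 39302*17116 = 672693032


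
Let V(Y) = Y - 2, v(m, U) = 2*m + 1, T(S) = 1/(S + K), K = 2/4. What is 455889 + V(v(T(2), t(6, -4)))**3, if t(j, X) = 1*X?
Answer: 56986124/125 ≈ 4.5589e+5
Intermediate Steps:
K = 1/2 (K = 2*(1/4) = 1/2 ≈ 0.50000)
t(j, X) = X
T(S) = 1/(1/2 + S) (T(S) = 1/(S + 1/2) = 1/(1/2 + S))
v(m, U) = 1 + 2*m
V(Y) = -2 + Y
455889 + V(v(T(2), t(6, -4)))**3 = 455889 + (-2 + (1 + 2*(2/(1 + 2*2))))**3 = 455889 + (-2 + (1 + 2*(2/(1 + 4))))**3 = 455889 + (-2 + (1 + 2*(2/5)))**3 = 455889 + (-2 + (1 + 4/5))**3 = 455889 + (-2 + 9/5)**3 = 455889 + (-1/5)**3 = 455889 - 1/125 = 56986124/125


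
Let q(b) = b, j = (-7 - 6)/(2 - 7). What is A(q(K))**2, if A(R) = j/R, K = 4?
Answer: 169/400 ≈ 0.42250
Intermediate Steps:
j = 13/5 (j = -13/(-5) = -13*(-1/5) = 13/5 ≈ 2.6000)
A(R) = 13/(5*R)
A(q(K))**2 = ((13/5)/4)**2 = ((13/5)*(1/4))**2 = (13/20)**2 = 169/400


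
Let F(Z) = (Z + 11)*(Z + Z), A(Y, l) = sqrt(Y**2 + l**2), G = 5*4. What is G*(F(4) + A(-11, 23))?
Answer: 2400 + 100*sqrt(26) ≈ 2909.9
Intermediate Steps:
G = 20
F(Z) = 2*Z*(11 + Z) (F(Z) = (11 + Z)*(2*Z) = 2*Z*(11 + Z))
G*(F(4) + A(-11, 23)) = 20*(2*4*(11 + 4) + sqrt((-11)**2 + 23**2)) = 20*(2*4*15 + sqrt(121 + 529)) = 20*(120 + sqrt(650)) = 20*(120 + 5*sqrt(26)) = 2400 + 100*sqrt(26)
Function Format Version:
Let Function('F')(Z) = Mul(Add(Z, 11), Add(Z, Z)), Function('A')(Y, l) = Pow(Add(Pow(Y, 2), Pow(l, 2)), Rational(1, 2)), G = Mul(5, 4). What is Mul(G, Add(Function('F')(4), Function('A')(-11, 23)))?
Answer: Add(2400, Mul(100, Pow(26, Rational(1, 2)))) ≈ 2909.9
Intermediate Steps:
G = 20
Function('F')(Z) = Mul(2, Z, Add(11, Z)) (Function('F')(Z) = Mul(Add(11, Z), Mul(2, Z)) = Mul(2, Z, Add(11, Z)))
Mul(G, Add(Function('F')(4), Function('A')(-11, 23))) = Mul(20, Add(Mul(2, 4, Add(11, 4)), Pow(Add(Pow(-11, 2), Pow(23, 2)), Rational(1, 2)))) = Mul(20, Add(Mul(2, 4, 15), Pow(Add(121, 529), Rational(1, 2)))) = Mul(20, Add(120, Pow(650, Rational(1, 2)))) = Mul(20, Add(120, Mul(5, Pow(26, Rational(1, 2))))) = Add(2400, Mul(100, Pow(26, Rational(1, 2))))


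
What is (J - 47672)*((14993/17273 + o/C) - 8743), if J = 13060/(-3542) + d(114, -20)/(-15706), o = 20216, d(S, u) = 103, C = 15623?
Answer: 1563998950718392591804925/3753067405233377 ≈ 4.1673e+8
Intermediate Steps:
J = -102742593/27815326 (J = 13060/(-3542) + 103/(-15706) = 13060*(-1/3542) + 103*(-1/15706) = -6530/1771 - 103/15706 = -102742593/27815326 ≈ -3.6937)
(J - 47672)*((14993/17273 + o/C) - 8743) = (-102742593/27815326 - 47672)*((14993/17273 + 20216/15623) - 8743) = -1326114963665*((14993*(1/17273) + 20216*(1/15623)) - 8743)/27815326 = -1326114963665*((14993/17273 + 20216/15623) - 8743)/27815326 = -1326114963665*(583426607/269856079 - 8743)/27815326 = -1326114963665/27815326*(-2358768272090/269856079) = 1563998950718392591804925/3753067405233377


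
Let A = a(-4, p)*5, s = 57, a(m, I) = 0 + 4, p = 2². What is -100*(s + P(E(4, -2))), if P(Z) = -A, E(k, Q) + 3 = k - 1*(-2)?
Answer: -3700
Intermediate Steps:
p = 4
a(m, I) = 4
E(k, Q) = -1 + k (E(k, Q) = -3 + (k - 1*(-2)) = -3 + (k + 2) = -3 + (2 + k) = -1 + k)
A = 20 (A = 4*5 = 20)
P(Z) = -20 (P(Z) = -1*20 = -20)
-100*(s + P(E(4, -2))) = -100*(57 - 20) = -100*37 = -3700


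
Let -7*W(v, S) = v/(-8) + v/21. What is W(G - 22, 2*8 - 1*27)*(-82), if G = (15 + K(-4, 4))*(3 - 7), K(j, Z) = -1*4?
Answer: 5863/98 ≈ 59.827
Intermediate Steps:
K(j, Z) = -4
G = -44 (G = (15 - 4)*(3 - 7) = 11*(-4) = -44)
W(v, S) = 13*v/1176 (W(v, S) = -(v/(-8) + v/21)/7 = -(v*(-1/8) + v*(1/21))/7 = -(-v/8 + v/21)/7 = -(-13)*v/1176 = 13*v/1176)
W(G - 22, 2*8 - 1*27)*(-82) = (13*(-44 - 22)/1176)*(-82) = ((13/1176)*(-66))*(-82) = -143/196*(-82) = 5863/98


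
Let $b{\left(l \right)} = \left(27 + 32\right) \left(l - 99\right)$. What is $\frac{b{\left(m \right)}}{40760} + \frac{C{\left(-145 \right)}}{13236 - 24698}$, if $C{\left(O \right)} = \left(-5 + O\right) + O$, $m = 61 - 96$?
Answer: $- \frac{19648593}{116797780} \approx -0.16823$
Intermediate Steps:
$m = -35$
$b{\left(l \right)} = -5841 + 59 l$ ($b{\left(l \right)} = 59 \left(-99 + l\right) = -5841 + 59 l$)
$C{\left(O \right)} = -5 + 2 O$
$\frac{b{\left(m \right)}}{40760} + \frac{C{\left(-145 \right)}}{13236 - 24698} = \frac{-5841 + 59 \left(-35\right)}{40760} + \frac{-5 + 2 \left(-145\right)}{13236 - 24698} = \left(-5841 - 2065\right) \frac{1}{40760} + \frac{-5 - 290}{13236 - 24698} = \left(-7906\right) \frac{1}{40760} - \frac{295}{-11462} = - \frac{3953}{20380} - - \frac{295}{11462} = - \frac{3953}{20380} + \frac{295}{11462} = - \frac{19648593}{116797780}$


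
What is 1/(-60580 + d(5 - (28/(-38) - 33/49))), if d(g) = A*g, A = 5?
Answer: -931/56370140 ≈ -1.6516e-5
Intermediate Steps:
d(g) = 5*g
1/(-60580 + d(5 - (28/(-38) - 33/49))) = 1/(-60580 + 5*(5 - (28/(-38) - 33/49))) = 1/(-60580 + 5*(5 - (28*(-1/38) - 33*1/49))) = 1/(-60580 + 5*(5 - (-14/19 - 33/49))) = 1/(-60580 + 5*(5 - 1*(-1313/931))) = 1/(-60580 + 5*(5 + 1313/931)) = 1/(-60580 + 5*(5968/931)) = 1/(-60580 + 29840/931) = 1/(-56370140/931) = -931/56370140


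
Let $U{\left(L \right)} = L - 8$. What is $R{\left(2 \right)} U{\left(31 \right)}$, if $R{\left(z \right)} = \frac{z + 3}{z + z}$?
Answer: $\frac{115}{4} \approx 28.75$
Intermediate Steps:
$U{\left(L \right)} = -8 + L$
$R{\left(z \right)} = \frac{3 + z}{2 z}$
$R{\left(2 \right)} U{\left(31 \right)} = \frac{3 + 2}{2 \cdot 2} \left(-8 + 31\right) = \frac{1}{2} \cdot \frac{1}{2} \cdot 5 \cdot 23 = \frac{5}{4} \cdot 23 = \frac{115}{4}$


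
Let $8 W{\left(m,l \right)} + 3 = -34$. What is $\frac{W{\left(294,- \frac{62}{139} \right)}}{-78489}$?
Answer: $\frac{37}{627912} \approx 5.8925 \cdot 10^{-5}$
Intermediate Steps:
$W{\left(m,l \right)} = - \frac{37}{8}$ ($W{\left(m,l \right)} = - \frac{3}{8} + \frac{1}{8} \left(-34\right) = - \frac{3}{8} - \frac{17}{4} = - \frac{37}{8}$)
$\frac{W{\left(294,- \frac{62}{139} \right)}}{-78489} = - \frac{37}{8 \left(-78489\right)} = \left(- \frac{37}{8}\right) \left(- \frac{1}{78489}\right) = \frac{37}{627912}$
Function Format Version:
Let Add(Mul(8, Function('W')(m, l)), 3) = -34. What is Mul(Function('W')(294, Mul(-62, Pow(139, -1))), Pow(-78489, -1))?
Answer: Rational(37, 627912) ≈ 5.8925e-5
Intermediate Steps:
Function('W')(m, l) = Rational(-37, 8) (Function('W')(m, l) = Add(Rational(-3, 8), Mul(Rational(1, 8), -34)) = Add(Rational(-3, 8), Rational(-17, 4)) = Rational(-37, 8))
Mul(Function('W')(294, Mul(-62, Pow(139, -1))), Pow(-78489, -1)) = Mul(Rational(-37, 8), Pow(-78489, -1)) = Mul(Rational(-37, 8), Rational(-1, 78489)) = Rational(37, 627912)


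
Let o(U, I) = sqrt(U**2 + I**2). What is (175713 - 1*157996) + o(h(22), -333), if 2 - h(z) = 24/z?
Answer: 17717 + sqrt(13417669)/11 ≈ 18050.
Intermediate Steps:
h(z) = 2 - 24/z
o(U, I) = sqrt(I**2 + U**2)
(175713 - 1*157996) + o(h(22), -333) = (175713 - 1*157996) + sqrt((-333)**2 + (2 - 24/22)**2) = (175713 - 157996) + sqrt(110889 + (2 - 24*1/22)**2) = 17717 + sqrt(110889 + (2 - 12/11)**2) = 17717 + sqrt(110889 + (10/11)**2) = 17717 + sqrt(110889 + 100/121) = 17717 + sqrt(13417669/121) = 17717 + sqrt(13417669)/11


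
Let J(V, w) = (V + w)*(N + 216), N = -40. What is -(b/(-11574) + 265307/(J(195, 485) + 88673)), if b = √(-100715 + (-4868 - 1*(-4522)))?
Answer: -265307/208353 + I*√11229/3858 ≈ -1.2734 + 0.027467*I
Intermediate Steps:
J(V, w) = 176*V + 176*w (J(V, w) = (V + w)*(-40 + 216) = (V + w)*176 = 176*V + 176*w)
b = 3*I*√11229 (b = √(-100715 + (-4868 + 4522)) = √(-100715 - 346) = √(-101061) = 3*I*√11229 ≈ 317.9*I)
-(b/(-11574) + 265307/(J(195, 485) + 88673)) = -((3*I*√11229)/(-11574) + 265307/((176*195 + 176*485) + 88673)) = -((3*I*√11229)*(-1/11574) + 265307/((34320 + 85360) + 88673)) = -(-I*√11229/3858 + 265307/(119680 + 88673)) = -(-I*√11229/3858 + 265307/208353) = -(265307/208353 - I*√11229/3858) = -265307/208353 + I*√11229/3858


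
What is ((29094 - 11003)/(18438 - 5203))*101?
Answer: 1827191/13235 ≈ 138.06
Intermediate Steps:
((29094 - 11003)/(18438 - 5203))*101 = (18091/13235)*101 = 1827191/13235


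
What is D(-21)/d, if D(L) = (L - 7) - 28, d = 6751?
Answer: -56/6751 ≈ -0.0082951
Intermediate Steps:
D(L) = -35 + L (D(L) = (-7 + L) - 28 = -35 + L)
D(-21)/d = (-35 - 21)/6751 = -56*1/6751 = -56/6751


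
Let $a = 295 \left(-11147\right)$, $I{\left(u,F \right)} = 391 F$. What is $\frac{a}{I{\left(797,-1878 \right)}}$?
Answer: $\frac{3288365}{734298} \approx 4.4782$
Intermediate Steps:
$a = -3288365$
$\frac{a}{I{\left(797,-1878 \right)}} = - \frac{3288365}{391 \left(-1878\right)} = - \frac{3288365}{-734298} = \left(-3288365\right) \left(- \frac{1}{734298}\right) = \frac{3288365}{734298}$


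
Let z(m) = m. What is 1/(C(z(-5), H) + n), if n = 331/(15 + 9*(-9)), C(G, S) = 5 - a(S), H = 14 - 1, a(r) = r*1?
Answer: -66/859 ≈ -0.076833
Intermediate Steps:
a(r) = r
H = 13
C(G, S) = 5 - S
n = -331/66 (n = 331/(15 - 81) = 331/(-66) = 331*(-1/66) = -331/66 ≈ -5.0152)
1/(C(z(-5), H) + n) = 1/((5 - 1*13) - 331/66) = 1/((5 - 13) - 331/66) = 1/(-8 - 331/66) = 1/(-859/66) = -66/859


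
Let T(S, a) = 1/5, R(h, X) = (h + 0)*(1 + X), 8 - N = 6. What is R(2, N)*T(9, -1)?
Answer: 6/5 ≈ 1.2000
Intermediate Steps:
N = 2 (N = 8 - 1*6 = 8 - 6 = 2)
R(h, X) = h*(1 + X)
T(S, a) = ⅕
R(2, N)*T(9, -1) = (2*(1 + 2))*(⅕) = (2*3)*(⅕) = 6*(⅕) = 6/5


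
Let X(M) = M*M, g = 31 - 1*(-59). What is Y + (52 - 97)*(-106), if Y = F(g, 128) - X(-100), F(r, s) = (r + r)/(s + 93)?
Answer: -1155650/221 ≈ -5229.2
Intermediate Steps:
g = 90 (g = 31 + 59 = 90)
X(M) = M²
F(r, s) = 2*r/(93 + s) (F(r, s) = (2*r)/(93 + s) = 2*r/(93 + s))
Y = -2209820/221 (Y = 2*90/(93 + 128) - 1*(-100)² = 2*90/221 - 1*10000 = 2*90*(1/221) - 10000 = 180/221 - 10000 = -2209820/221 ≈ -9999.2)
Y + (52 - 97)*(-106) = -2209820/221 + (52 - 97)*(-106) = -2209820/221 - 45*(-106) = -2209820/221 + 4770 = -1155650/221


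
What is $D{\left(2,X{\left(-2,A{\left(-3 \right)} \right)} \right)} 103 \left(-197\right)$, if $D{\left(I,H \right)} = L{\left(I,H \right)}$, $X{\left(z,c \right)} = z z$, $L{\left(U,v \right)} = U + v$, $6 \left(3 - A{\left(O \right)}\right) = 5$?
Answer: $-121746$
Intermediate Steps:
$A{\left(O \right)} = \frac{13}{6}$ ($A{\left(O \right)} = 3 - \frac{5}{6} = \frac{13}{6}$)
$X{\left(z,c \right)} = z^{2}$
$D{\left(I,H \right)} = H + I$ ($D{\left(I,H \right)} = I + H = H + I$)
$D{\left(2,X{\left(-2,A{\left(-3 \right)} \right)} \right)} 103 \left(-197\right) = \left(\left(-2\right)^{2} + 2\right) 103 \left(-197\right) = \left(4 + 2\right) 103 \left(-197\right) = 6 \cdot 103 \left(-197\right) = 618 \left(-197\right) = -121746$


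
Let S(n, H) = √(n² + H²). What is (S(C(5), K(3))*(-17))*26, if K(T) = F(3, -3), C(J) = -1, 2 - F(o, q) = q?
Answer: -442*√26 ≈ -2253.8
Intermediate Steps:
F(o, q) = 2 - q
K(T) = 5 (K(T) = 2 - 1*(-3) = 2 + 3 = 5)
S(n, H) = √(H² + n²)
(S(C(5), K(3))*(-17))*26 = (√(5² + (-1)²)*(-17))*26 = (√(25 + 1)*(-17))*26 = (√26*(-17))*26 = -17*√26*26 = -442*√26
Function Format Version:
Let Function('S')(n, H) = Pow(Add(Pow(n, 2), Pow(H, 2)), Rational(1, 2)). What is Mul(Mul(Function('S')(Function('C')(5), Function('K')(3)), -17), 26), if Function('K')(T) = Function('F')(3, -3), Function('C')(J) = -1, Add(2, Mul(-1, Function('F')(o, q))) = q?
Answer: Mul(-442, Pow(26, Rational(1, 2))) ≈ -2253.8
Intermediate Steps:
Function('F')(o, q) = Add(2, Mul(-1, q))
Function('K')(T) = 5 (Function('K')(T) = Add(2, Mul(-1, -3)) = Add(2, 3) = 5)
Function('S')(n, H) = Pow(Add(Pow(H, 2), Pow(n, 2)), Rational(1, 2))
Mul(Mul(Function('S')(Function('C')(5), Function('K')(3)), -17), 26) = Mul(Mul(Pow(Add(Pow(5, 2), Pow(-1, 2)), Rational(1, 2)), -17), 26) = Mul(Mul(Pow(Add(25, 1), Rational(1, 2)), -17), 26) = Mul(Mul(Pow(26, Rational(1, 2)), -17), 26) = Mul(Mul(-17, Pow(26, Rational(1, 2))), 26) = Mul(-442, Pow(26, Rational(1, 2)))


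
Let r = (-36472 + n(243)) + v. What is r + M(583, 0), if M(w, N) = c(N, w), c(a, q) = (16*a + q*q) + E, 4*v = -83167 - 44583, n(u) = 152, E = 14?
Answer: 543291/2 ≈ 2.7165e+5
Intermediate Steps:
v = -63875/2 (v = (-83167 - 44583)/4 = (¼)*(-127750) = -63875/2 ≈ -31938.)
c(a, q) = 14 + q² + 16*a (c(a, q) = (16*a + q*q) + 14 = (16*a + q²) + 14 = (q² + 16*a) + 14 = 14 + q² + 16*a)
M(w, N) = 14 + w² + 16*N
r = -136515/2 (r = (-36472 + 152) - 63875/2 = -36320 - 63875/2 = -136515/2 ≈ -68258.)
r + M(583, 0) = -136515/2 + (14 + 583² + 16*0) = -136515/2 + (14 + 339889 + 0) = -136515/2 + 339903 = 543291/2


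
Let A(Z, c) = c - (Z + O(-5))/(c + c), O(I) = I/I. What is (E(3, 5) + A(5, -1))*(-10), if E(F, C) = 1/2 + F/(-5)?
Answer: -19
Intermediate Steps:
O(I) = 1
A(Z, c) = c - (1 + Z)/(2*c) (A(Z, c) = c - (Z + 1)/(c + c) = c - (1 + Z)/(2*c))
E(F, C) = ½ - F/5 (E(F, C) = 1*(½) + F*(-⅕) = ½ - F/5)
(E(3, 5) + A(5, -1))*(-10) = ((½ - ⅕*3) + (½)*(-1 - 1*5 + 2*(-1)²)/(-1))*(-10) = ((½ - ⅗) + (½)*(-1)*(-1 - 5 + 2*1))*(-10) = (-⅒ + (½)*(-1)*(-1 - 5 + 2))*(-10) = (-⅒ + (½)*(-1)*(-4))*(-10) = (-⅒ + 2)*(-10) = (19/10)*(-10) = -19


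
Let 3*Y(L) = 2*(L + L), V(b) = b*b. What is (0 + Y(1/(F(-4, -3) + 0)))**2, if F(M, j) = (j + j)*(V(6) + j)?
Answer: 4/88209 ≈ 4.5347e-5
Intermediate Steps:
V(b) = b**2
F(M, j) = 2*j*(36 + j) (F(M, j) = (j + j)*(6**2 + j) = (2*j)*(36 + j) = 2*j*(36 + j))
Y(L) = 4*L/3 (Y(L) = (2*(L + L))/3 = (2*(2*L))/3 = (4*L)/3 = 4*L/3)
(0 + Y(1/(F(-4, -3) + 0)))**2 = (0 + 4/(3*(2*(-3)*(36 - 3) + 0)))**2 = (0 + 4/(3*(2*(-3)*33 + 0)))**2 = (0 + 4/(3*(-198 + 0)))**2 = (0 + (4/3)/(-198))**2 = (0 + (4/3)*(-1/198))**2 = (0 - 2/297)**2 = (-2/297)**2 = 4/88209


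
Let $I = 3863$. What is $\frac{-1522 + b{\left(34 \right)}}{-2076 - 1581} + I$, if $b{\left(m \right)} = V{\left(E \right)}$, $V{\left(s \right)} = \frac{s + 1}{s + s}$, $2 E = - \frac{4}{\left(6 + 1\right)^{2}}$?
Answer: $\frac{18838033}{4876} \approx 3863.4$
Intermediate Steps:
$E = - \frac{2}{49}$ ($E = \frac{\left(-4\right) \frac{1}{\left(6 + 1\right)^{2}}}{2} = \frac{\left(-4\right) \frac{1}{7^{2}}}{2} = \frac{\left(-4\right) \frac{1}{49}}{2} = \frac{1}{2} \left(- \frac{4}{49}\right) = - \frac{2}{49} \approx -0.040816$)
$V{\left(s \right)} = \frac{1 + s}{2 s}$
$b{\left(m \right)} = - \frac{47}{4}$ ($b{\left(m \right)} = \frac{1 - \frac{2}{49}}{2 \left(- \frac{2}{49}\right)} = \frac{1}{2} \left(- \frac{49}{2}\right) \frac{47}{49} = - \frac{47}{4}$)
$\frac{-1522 + b{\left(34 \right)}}{-2076 - 1581} + I = \frac{-1522 - \frac{47}{4}}{-2076 - 1581} + 3863 = - \frac{6135}{4 \left(-3657\right)} + 3863 = \left(- \frac{6135}{4}\right) \left(- \frac{1}{3657}\right) + 3863 = \frac{2045}{4876} + 3863 = \frac{18838033}{4876}$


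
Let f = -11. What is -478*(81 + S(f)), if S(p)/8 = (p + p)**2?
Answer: -1889534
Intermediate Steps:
S(p) = 32*p**2 (S(p) = 8*(p + p)**2 = 8*(2*p)**2 = 8*(4*p**2) = 32*p**2)
-478*(81 + S(f)) = -478*(81 + 32*(-11)**2) = -478*(81 + 32*121) = -478*(81 + 3872) = -478*3953 = -1889534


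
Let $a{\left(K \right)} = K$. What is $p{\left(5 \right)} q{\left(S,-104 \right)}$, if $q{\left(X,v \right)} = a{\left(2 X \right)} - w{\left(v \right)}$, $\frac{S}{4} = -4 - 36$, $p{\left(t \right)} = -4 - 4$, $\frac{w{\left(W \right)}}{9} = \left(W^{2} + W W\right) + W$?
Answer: $1552576$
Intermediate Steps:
$w{\left(W \right)} = 9 W + 18 W^{2}$ ($w{\left(W \right)} = 9 \left(\left(W^{2} + W W\right) + W\right) = 9 \left(\left(W^{2} + W^{2}\right) + W\right) = 9 \left(2 W^{2} + W\right) = 9 \left(W + 2 W^{2}\right) = 9 W + 18 W^{2}$)
$p{\left(t \right)} = -8$
$S = -160$ ($S = 4 \left(-4 - 36\right) = 4 \left(-40\right) = -160$)
$q{\left(X,v \right)} = 2 X - 9 v \left(1 + 2 v\right)$
$p{\left(5 \right)} q{\left(S,-104 \right)} = - 8 \left(2 \left(-160\right) - - 936 \left(1 + 2 \left(-104\right)\right)\right) = - 8 \left(-320 - - 936 \left(1 - 208\right)\right) = - 8 \left(-320 - \left(-936\right) \left(-207\right)\right) = - 8 \left(-320 - 193752\right) = \left(-8\right) \left(-194072\right) = 1552576$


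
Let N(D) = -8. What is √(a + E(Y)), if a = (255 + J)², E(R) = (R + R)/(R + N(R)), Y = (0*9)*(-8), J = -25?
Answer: 230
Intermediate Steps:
Y = 0 (Y = 0*(-8) = 0)
E(R) = 2*R/(-8 + R) (E(R) = (R + R)/(R - 8) = (2*R)/(-8 + R) = 2*R/(-8 + R))
a = 52900 (a = (255 - 25)² = 230² = 52900)
√(a + E(Y)) = √(52900 + 2*0/(-8 + 0)) = √(52900 + 2*0/(-8)) = √(52900 + 2*0*(-⅛)) = √(52900 + 0) = √52900 = 230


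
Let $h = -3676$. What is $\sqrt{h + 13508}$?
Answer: $2 \sqrt{2458} \approx 99.156$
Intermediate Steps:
$\sqrt{h + 13508} = \sqrt{-3676 + 13508} = \sqrt{9832} = 2 \sqrt{2458}$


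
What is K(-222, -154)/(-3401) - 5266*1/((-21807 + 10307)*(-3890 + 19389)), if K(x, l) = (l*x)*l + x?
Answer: 469228366954333/303094569250 ≈ 1548.1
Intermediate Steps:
K(x, l) = x + x*l**2 (K(x, l) = x*l**2 + x = x + x*l**2)
K(-222, -154)/(-3401) - 5266*1/((-21807 + 10307)*(-3890 + 19389)) = -222*(1 + (-154)**2)/(-3401) - 5266*1/((-21807 + 10307)*(-3890 + 19389)) = -222*(1 + 23716)*(-1/3401) - 5266/(15499*(-11500)) = -222*23717*(-1/3401) - 5266/(-178238500) = -5265174*(-1/3401) - 5266*(-1/178238500) = 5265174/3401 + 2633/89119250 = 469228366954333/303094569250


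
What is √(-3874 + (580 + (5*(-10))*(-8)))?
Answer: I*√2894 ≈ 53.796*I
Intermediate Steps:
√(-3874 + (580 + (5*(-10))*(-8))) = √(-3874 + (580 - 50*(-8))) = √(-3874 + (580 + 400)) = √(-3874 + 980) = √(-2894) = I*√2894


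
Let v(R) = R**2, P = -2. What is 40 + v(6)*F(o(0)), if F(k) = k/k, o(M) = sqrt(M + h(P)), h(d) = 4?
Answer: 76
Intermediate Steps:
o(M) = sqrt(4 + M) (o(M) = sqrt(M + 4) = sqrt(4 + M))
F(k) = 1
40 + v(6)*F(o(0)) = 40 + 6**2*1 = 40 + 36*1 = 40 + 36 = 76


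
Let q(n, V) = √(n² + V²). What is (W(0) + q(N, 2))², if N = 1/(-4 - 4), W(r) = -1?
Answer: (8 - √257)²/64 ≈ 1.0078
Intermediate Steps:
N = -⅛ (N = 1/(-8) = -⅛ ≈ -0.12500)
q(n, V) = √(V² + n²)
(W(0) + q(N, 2))² = (-1 + √(2² + (-⅛)²))² = (-1 + √(4 + 1/64))² = (-1 + √(257/64))² = (-1 + √257/8)²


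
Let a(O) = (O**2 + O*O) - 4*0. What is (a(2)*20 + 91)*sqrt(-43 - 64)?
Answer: 251*I*sqrt(107) ≈ 2596.4*I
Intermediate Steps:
a(O) = 2*O**2 (a(O) = (O**2 + O**2) + 0 = 2*O**2 + 0 = 2*O**2)
(a(2)*20 + 91)*sqrt(-43 - 64) = ((2*2**2)*20 + 91)*sqrt(-43 - 64) = ((2*4)*20 + 91)*sqrt(-107) = (8*20 + 91)*(I*sqrt(107)) = (160 + 91)*(I*sqrt(107)) = 251*(I*sqrt(107)) = 251*I*sqrt(107)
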